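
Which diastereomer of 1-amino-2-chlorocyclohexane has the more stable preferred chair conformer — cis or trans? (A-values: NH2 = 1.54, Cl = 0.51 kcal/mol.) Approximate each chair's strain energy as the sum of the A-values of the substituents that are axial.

At 1,2 positions (parity opposite): cis → (a,e or e,a); trans → (e,e or a,a).
Best chair for cis: E = 0.51 kcal/mol; best chair for trans: E = 0.00 kcal/mol.
The trans isomer is lower by 0.51 kcal/mol.

trans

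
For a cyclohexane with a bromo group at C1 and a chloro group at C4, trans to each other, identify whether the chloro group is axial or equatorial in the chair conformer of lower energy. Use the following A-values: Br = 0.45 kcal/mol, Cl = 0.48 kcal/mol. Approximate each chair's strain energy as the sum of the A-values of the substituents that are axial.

equatorial

C1 and C4 have opposite parity, so for the trans isomer the two substituents are e,e in one chair and a,a in the other.
Chair I (bromo axial, chloro axial): E = 0.93 kcal/mol.
Chair II (bromo equatorial, chloro equatorial): E = 0.00 kcal/mol.
Chair II is the more stable (lower-energy) conformer, and in that chair the chloro group is equatorial.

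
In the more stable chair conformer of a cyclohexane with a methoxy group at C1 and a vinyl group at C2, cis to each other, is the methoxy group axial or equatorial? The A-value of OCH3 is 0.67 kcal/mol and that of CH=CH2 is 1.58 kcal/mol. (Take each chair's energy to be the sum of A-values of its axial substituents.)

C1 and C2 have opposite parity, so for the cis isomer the two substituents are one axial and one equatorial in each chair.
Chair I (methoxy axial, vinyl equatorial): E = 0.67 kcal/mol.
Chair II (methoxy equatorial, vinyl axial): E = 1.58 kcal/mol.
Chair I is the more stable (lower-energy) conformer, and in that chair the methoxy group is axial.

axial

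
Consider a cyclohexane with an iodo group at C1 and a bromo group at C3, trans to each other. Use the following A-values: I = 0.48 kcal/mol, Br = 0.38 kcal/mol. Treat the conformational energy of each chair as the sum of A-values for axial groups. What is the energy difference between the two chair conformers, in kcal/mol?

C1 and C3 have the same parity, so for the trans isomer the two substituents are one axial and one equatorial in each chair.
Chair I (iodo axial, bromo equatorial): E = 0.48 kcal/mol.
Chair II (iodo equatorial, bromo axial): E = 0.38 kcal/mol.
ΔE = 0.48 − 0.38 = 0.10 kcal/mol; chair II is more stable.

0.10 kcal/mol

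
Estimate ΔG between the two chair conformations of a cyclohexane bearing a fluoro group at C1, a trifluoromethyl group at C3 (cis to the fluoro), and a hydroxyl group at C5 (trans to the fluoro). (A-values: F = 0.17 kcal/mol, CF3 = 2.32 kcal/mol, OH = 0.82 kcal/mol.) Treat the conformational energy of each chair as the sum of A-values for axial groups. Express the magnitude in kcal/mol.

1.67 kcal/mol

Chair I (fluoro axial, trifluoromethyl axial, hydroxyl equatorial): E = 2.49 kcal/mol.
Chair II (fluoro equatorial, trifluoromethyl equatorial, hydroxyl axial): E = 0.82 kcal/mol.
ΔE = 2.49 − 0.82 = 1.67 kcal/mol; chair II is more stable.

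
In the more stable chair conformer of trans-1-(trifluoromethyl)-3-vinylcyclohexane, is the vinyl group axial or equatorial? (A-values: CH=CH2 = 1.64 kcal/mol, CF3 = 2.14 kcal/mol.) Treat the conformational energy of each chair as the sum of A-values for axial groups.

C1 and C3 have the same parity, so for the trans isomer the two substituents are one axial and one equatorial in each chair.
Chair I (vinyl axial, trifluoromethyl equatorial): E = 1.64 kcal/mol.
Chair II (vinyl equatorial, trifluoromethyl axial): E = 2.14 kcal/mol.
Chair I is the more stable (lower-energy) conformer, and in that chair the vinyl group is axial.

axial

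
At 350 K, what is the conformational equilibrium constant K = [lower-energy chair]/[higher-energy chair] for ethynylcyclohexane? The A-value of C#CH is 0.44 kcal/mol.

K ≈ 1.88

One chair has the ethynyl group axial (E = 0.44 kcal/mol) and the other has it equatorial (E = 0).
ΔG = 0.44 kcal/mol between the two chairs.
K = exp(ΔG/RT) with R = 1.987×10⁻³ kcal mol⁻¹ K⁻¹ and T = 350 K gives K ≈ 1.88.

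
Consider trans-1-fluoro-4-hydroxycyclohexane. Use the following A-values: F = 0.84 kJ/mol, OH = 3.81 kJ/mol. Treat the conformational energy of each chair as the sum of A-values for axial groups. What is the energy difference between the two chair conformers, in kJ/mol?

4.65 kJ/mol

C1 and C4 have opposite parity, so for the trans isomer the two substituents are e,e in one chair and a,a in the other.
Chair I (fluoro axial, hydroxyl axial): E = 4.65 kJ/mol.
Chair II (fluoro equatorial, hydroxyl equatorial): E = 0.00 kJ/mol.
ΔE = 4.65 − 0.00 = 4.65 kJ/mol; chair II is more stable.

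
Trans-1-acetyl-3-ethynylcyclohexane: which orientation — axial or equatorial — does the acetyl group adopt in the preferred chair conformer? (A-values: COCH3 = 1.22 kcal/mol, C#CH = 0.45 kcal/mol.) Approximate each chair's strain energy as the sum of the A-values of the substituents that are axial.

equatorial

C1 and C3 have the same parity, so for the trans isomer the two substituents are one axial and one equatorial in each chair.
Chair I (acetyl axial, ethynyl equatorial): E = 1.22 kcal/mol.
Chair II (acetyl equatorial, ethynyl axial): E = 0.45 kcal/mol.
Chair II is the more stable (lower-energy) conformer, and in that chair the acetyl group is equatorial.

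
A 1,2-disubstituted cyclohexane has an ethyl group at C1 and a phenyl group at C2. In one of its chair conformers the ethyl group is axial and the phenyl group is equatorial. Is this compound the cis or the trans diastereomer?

C1 and C2 have opposite parity, so their axial bonds point in opposite directions.
With opposite-parity carbons, two substituents on the same face are one axial and one equatorial; opposite faces give both axial or both equatorial.
Here the groups are axial/equatorial → same face → cis.

cis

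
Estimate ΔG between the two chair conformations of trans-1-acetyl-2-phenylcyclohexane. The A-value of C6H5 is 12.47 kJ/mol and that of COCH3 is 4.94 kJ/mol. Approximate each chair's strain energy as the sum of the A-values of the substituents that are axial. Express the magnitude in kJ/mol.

C1 and C2 have opposite parity, so for the trans isomer the two substituents are e,e in one chair and a,a in the other.
Chair I (phenyl axial, acetyl axial): E = 17.41 kJ/mol.
Chair II (phenyl equatorial, acetyl equatorial): E = 0.00 kJ/mol.
ΔE = 17.41 − 0.00 = 17.41 kJ/mol; chair II is more stable.

17.41 kJ/mol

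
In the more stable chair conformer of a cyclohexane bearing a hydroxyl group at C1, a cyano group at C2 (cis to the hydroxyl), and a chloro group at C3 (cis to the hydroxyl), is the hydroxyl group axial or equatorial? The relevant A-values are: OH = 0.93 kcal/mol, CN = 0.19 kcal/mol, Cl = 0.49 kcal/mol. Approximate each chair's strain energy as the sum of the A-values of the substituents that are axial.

equatorial

Chair I (hydroxyl axial, cyano equatorial, chloro axial): E = 1.42 kcal/mol.
Chair II (hydroxyl equatorial, cyano axial, chloro equatorial): E = 0.19 kcal/mol.
Chair II is the more stable (lower-energy) conformer, and in that chair the hydroxyl group is equatorial.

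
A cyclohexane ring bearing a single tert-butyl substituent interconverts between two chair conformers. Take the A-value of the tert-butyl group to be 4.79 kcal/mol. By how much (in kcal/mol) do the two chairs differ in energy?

A monosubstituted cyclohexane has one chair with the tert-butyl group axial (E = A = 4.79 kcal/mol) and one with it equatorial (E = 0).
ΔE = 4.79 − 0 = 4.79 kcal/mol.

4.79 kcal/mol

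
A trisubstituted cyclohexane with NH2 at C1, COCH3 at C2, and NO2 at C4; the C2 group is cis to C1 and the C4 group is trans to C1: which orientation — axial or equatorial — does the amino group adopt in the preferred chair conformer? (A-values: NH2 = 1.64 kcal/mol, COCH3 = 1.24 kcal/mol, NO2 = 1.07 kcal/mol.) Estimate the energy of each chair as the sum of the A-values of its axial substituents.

Chair I (amino axial, acetyl equatorial, nitro axial): E = 2.71 kcal/mol.
Chair II (amino equatorial, acetyl axial, nitro equatorial): E = 1.24 kcal/mol.
Chair II is the more stable (lower-energy) conformer, and in that chair the amino group is equatorial.

equatorial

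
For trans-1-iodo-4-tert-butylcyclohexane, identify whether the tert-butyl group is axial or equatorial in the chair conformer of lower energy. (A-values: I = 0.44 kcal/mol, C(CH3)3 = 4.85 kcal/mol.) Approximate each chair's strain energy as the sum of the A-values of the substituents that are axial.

C1 and C4 have opposite parity, so for the trans isomer the two substituents are e,e in one chair and a,a in the other.
Chair I (iodo axial, tert-butyl axial): E = 5.29 kcal/mol.
Chair II (iodo equatorial, tert-butyl equatorial): E = 0.00 kcal/mol.
Chair II is the more stable (lower-energy) conformer, and in that chair the tert-butyl group is equatorial.

equatorial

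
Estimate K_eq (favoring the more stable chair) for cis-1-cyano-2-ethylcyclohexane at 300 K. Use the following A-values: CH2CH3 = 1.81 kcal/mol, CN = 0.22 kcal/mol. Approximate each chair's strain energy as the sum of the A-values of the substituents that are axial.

C1 and C2 have opposite parity, so for the cis isomer the two substituents are one axial and one equatorial in each chair.
Chair I (ethyl axial, cyano equatorial): E = 1.81 kcal/mol; chair II (ethyl equatorial, cyano axial): E = 0.22 kcal/mol.
ΔG = 1.59 kcal/mol between the two chairs.
K = exp(ΔG/RT) with R = 1.987×10⁻³ kcal mol⁻¹ K⁻¹ and T = 300 K gives K ≈ 14.4.

K ≈ 14.4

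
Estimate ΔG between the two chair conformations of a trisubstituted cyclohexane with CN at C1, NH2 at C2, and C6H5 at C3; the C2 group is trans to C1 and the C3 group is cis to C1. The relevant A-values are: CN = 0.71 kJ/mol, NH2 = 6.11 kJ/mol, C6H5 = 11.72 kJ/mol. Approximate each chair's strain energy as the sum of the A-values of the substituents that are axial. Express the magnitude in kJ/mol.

18.54 kJ/mol

Chair I (cyano axial, amino axial, phenyl axial): E = 18.54 kJ/mol.
Chair II (cyano equatorial, amino equatorial, phenyl equatorial): E = 0.00 kJ/mol.
ΔE = 18.54 − 0.00 = 18.54 kJ/mol; chair II is more stable.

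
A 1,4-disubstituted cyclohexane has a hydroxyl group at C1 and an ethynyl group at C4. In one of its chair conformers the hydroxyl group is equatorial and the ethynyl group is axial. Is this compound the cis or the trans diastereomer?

C1 and C4 have opposite parity, so their axial bonds point in opposite directions.
With opposite-parity carbons, two substituents on the same face are one axial and one equatorial; opposite faces give both axial or both equatorial.
Here the groups are equatorial/axial → same face → cis.

cis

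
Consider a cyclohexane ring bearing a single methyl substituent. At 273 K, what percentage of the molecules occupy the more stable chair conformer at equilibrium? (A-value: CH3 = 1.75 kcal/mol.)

One chair has the methyl group axial (E = 1.75 kcal/mol) and the other has it equatorial (E = 0).
ΔG = 1.75 kcal/mol between the two chairs.
K = exp(ΔG/RT) with R = 1.987×10⁻³ kcal mol⁻¹ K⁻¹ and T = 273 K gives K ≈ 25.2.
Fraction in the lower-energy chair = K/(K+1) = 96.2%.

96.2%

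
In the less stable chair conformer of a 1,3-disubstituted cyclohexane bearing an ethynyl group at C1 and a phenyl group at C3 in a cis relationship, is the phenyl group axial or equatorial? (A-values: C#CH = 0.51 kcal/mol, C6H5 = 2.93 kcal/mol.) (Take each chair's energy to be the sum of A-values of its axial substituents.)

axial

C1 and C3 have the same parity, so for the cis isomer the two substituents are e,e in one chair and a,a in the other.
Chair I (ethynyl axial, phenyl axial): E = 3.44 kcal/mol.
Chair II (ethynyl equatorial, phenyl equatorial): E = 0.00 kcal/mol.
Chair I is the less stable (higher-energy) conformer, and in that chair the phenyl group is axial.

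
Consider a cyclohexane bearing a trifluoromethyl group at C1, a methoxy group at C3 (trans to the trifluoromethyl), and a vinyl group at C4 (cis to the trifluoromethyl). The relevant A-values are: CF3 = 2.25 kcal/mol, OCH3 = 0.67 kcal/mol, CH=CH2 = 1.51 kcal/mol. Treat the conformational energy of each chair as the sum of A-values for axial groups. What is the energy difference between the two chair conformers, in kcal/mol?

0.07 kcal/mol

Chair I (trifluoromethyl axial, methoxy equatorial, vinyl equatorial): E = 2.25 kcal/mol.
Chair II (trifluoromethyl equatorial, methoxy axial, vinyl axial): E = 2.18 kcal/mol.
ΔE = 2.25 − 2.18 = 0.07 kcal/mol; chair II is more stable.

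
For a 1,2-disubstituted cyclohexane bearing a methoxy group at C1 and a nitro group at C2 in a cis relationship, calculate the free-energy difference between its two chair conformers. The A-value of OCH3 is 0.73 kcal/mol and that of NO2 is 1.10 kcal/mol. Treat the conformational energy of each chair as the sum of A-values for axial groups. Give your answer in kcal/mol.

C1 and C2 have opposite parity, so for the cis isomer the two substituents are one axial and one equatorial in each chair.
Chair I (methoxy axial, nitro equatorial): E = 0.73 kcal/mol.
Chair II (methoxy equatorial, nitro axial): E = 1.10 kcal/mol.
ΔE = 1.10 − 0.73 = 0.37 kcal/mol; chair I is more stable.

0.37 kcal/mol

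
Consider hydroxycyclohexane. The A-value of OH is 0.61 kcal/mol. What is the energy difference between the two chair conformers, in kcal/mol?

0.61 kcal/mol

A monosubstituted cyclohexane has one chair with the hydroxyl group axial (E = A = 0.61 kcal/mol) and one with it equatorial (E = 0).
ΔE = 0.61 − 0 = 0.61 kcal/mol.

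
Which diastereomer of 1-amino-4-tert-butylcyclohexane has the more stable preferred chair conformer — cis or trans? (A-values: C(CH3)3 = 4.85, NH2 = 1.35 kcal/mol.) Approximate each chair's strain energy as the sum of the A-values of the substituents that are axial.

At 1,4 positions (parity opposite): cis → (a,e or e,a); trans → (e,e or a,a).
Best chair for cis: E = 1.35 kcal/mol; best chair for trans: E = 0.00 kcal/mol.
The trans isomer is lower by 1.35 kcal/mol.

trans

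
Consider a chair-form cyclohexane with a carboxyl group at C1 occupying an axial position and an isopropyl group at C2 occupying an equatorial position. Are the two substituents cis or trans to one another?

C1 and C2 have opposite parity, so their axial bonds point in opposite directions.
With opposite-parity carbons, two substituents on the same face are one axial and one equatorial; opposite faces give both axial or both equatorial.
Here the groups are axial/equatorial → same face → cis.

cis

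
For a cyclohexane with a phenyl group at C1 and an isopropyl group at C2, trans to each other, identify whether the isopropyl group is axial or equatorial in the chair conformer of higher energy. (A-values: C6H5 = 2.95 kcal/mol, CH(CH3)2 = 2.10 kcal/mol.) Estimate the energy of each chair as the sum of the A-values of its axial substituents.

axial

C1 and C2 have opposite parity, so for the trans isomer the two substituents are e,e in one chair and a,a in the other.
Chair I (phenyl axial, isopropyl axial): E = 5.05 kcal/mol.
Chair II (phenyl equatorial, isopropyl equatorial): E = 0.00 kcal/mol.
Chair I is the less stable (higher-energy) conformer, and in that chair the isopropyl group is axial.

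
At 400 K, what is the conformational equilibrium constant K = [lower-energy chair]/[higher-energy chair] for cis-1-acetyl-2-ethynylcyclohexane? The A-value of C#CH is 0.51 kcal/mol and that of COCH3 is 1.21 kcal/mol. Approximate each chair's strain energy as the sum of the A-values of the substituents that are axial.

K ≈ 2.41

C1 and C2 have opposite parity, so for the cis isomer the two substituents are one axial and one equatorial in each chair.
Chair I (ethynyl axial, acetyl equatorial): E = 0.51 kcal/mol; chair II (ethynyl equatorial, acetyl axial): E = 1.21 kcal/mol.
ΔG = 0.70 kcal/mol between the two chairs.
K = exp(ΔG/RT) with R = 1.987×10⁻³ kcal mol⁻¹ K⁻¹ and T = 400 K gives K ≈ 2.41.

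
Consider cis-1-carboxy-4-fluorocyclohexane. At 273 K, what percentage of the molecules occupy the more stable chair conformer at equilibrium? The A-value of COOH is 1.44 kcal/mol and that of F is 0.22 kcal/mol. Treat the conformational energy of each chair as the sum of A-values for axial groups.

C1 and C4 have opposite parity, so for the cis isomer the two substituents are one axial and one equatorial in each chair.
Chair I (carboxyl axial, fluoro equatorial): E = 1.44 kcal/mol; chair II (carboxyl equatorial, fluoro axial): E = 0.22 kcal/mol.
ΔG = 1.22 kcal/mol between the two chairs.
K = exp(ΔG/RT) with R = 1.987×10⁻³ kcal mol⁻¹ K⁻¹ and T = 273 K gives K ≈ 9.48.
Fraction in the lower-energy chair = K/(K+1) = 90.5%.

90.5%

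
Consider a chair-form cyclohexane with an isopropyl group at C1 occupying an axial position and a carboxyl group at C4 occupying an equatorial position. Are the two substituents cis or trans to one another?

C1 and C4 have opposite parity, so their axial bonds point in opposite directions.
With opposite-parity carbons, two substituents on the same face are one axial and one equatorial; opposite faces give both axial or both equatorial.
Here the groups are axial/equatorial → same face → cis.

cis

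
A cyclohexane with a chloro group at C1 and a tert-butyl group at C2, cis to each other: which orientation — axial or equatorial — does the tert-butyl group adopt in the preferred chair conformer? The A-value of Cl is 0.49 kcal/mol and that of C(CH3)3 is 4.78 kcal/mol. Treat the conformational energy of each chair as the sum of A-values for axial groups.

equatorial

C1 and C2 have opposite parity, so for the cis isomer the two substituents are one axial and one equatorial in each chair.
Chair I (chloro axial, tert-butyl equatorial): E = 0.49 kcal/mol.
Chair II (chloro equatorial, tert-butyl axial): E = 4.78 kcal/mol.
Chair I is the more stable (lower-energy) conformer, and in that chair the tert-butyl group is equatorial.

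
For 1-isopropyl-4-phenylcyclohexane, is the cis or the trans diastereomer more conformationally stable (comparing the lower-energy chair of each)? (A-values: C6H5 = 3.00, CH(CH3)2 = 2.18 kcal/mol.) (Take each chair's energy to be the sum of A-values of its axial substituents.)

trans

At 1,4 positions (parity opposite): cis → (a,e or e,a); trans → (e,e or a,a).
Best chair for cis: E = 2.18 kcal/mol; best chair for trans: E = 0.00 kcal/mol.
The trans isomer is lower by 2.18 kcal/mol.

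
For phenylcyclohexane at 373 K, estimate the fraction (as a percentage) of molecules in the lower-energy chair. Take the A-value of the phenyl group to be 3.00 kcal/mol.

One chair has the phenyl group axial (E = 3.00 kcal/mol) and the other has it equatorial (E = 0).
ΔG = 3.00 kcal/mol between the two chairs.
K = exp(ΔG/RT) with R = 1.987×10⁻³ kcal mol⁻¹ K⁻¹ and T = 373 K gives K ≈ 57.3.
Fraction in the lower-energy chair = K/(K+1) = 98.3%.

98.3%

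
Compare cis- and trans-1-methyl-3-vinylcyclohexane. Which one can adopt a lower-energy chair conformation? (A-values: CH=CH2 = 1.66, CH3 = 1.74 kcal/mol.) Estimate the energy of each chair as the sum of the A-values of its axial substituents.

cis

At 1,3 positions (parity same): cis → (e,e or a,a); trans → (a,e or e,a).
Best chair for cis: E = 0.00 kcal/mol; best chair for trans: E = 1.66 kcal/mol.
The cis isomer is lower by 1.66 kcal/mol.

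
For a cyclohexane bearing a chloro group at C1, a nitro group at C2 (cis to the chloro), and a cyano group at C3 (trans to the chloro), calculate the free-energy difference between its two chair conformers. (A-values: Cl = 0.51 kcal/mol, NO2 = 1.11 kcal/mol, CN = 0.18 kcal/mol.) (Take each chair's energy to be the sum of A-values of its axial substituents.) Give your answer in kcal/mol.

0.78 kcal/mol

Chair I (chloro axial, nitro equatorial, cyano equatorial): E = 0.51 kcal/mol.
Chair II (chloro equatorial, nitro axial, cyano axial): E = 1.29 kcal/mol.
ΔE = 1.29 − 0.51 = 0.78 kcal/mol; chair I is more stable.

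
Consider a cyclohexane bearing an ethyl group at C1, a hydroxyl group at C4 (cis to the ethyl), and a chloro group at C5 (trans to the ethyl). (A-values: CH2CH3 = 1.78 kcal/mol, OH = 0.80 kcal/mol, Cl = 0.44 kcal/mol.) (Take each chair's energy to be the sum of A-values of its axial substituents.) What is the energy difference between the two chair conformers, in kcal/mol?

Chair I (ethyl axial, hydroxyl equatorial, chloro equatorial): E = 1.78 kcal/mol.
Chair II (ethyl equatorial, hydroxyl axial, chloro axial): E = 1.24 kcal/mol.
ΔE = 1.78 − 1.24 = 0.54 kcal/mol; chair II is more stable.

0.54 kcal/mol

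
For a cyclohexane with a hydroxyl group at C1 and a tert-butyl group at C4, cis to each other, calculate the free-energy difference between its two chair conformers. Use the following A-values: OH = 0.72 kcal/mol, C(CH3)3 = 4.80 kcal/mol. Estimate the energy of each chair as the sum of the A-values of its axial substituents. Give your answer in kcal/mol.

C1 and C4 have opposite parity, so for the cis isomer the two substituents are one axial and one equatorial in each chair.
Chair I (hydroxyl axial, tert-butyl equatorial): E = 0.72 kcal/mol.
Chair II (hydroxyl equatorial, tert-butyl axial): E = 4.80 kcal/mol.
ΔE = 4.80 − 0.72 = 4.08 kcal/mol; chair I is more stable.

4.08 kcal/mol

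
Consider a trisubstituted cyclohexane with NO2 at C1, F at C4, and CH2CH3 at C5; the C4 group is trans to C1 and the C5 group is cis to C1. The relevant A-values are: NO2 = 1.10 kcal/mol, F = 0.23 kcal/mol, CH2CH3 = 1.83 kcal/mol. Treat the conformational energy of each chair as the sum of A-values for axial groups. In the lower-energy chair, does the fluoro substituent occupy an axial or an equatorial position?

Chair I (nitro axial, fluoro axial, ethyl axial): E = 3.16 kcal/mol.
Chair II (nitro equatorial, fluoro equatorial, ethyl equatorial): E = 0.00 kcal/mol.
Chair II is the more stable (lower-energy) conformer, and in that chair the fluoro group is equatorial.

equatorial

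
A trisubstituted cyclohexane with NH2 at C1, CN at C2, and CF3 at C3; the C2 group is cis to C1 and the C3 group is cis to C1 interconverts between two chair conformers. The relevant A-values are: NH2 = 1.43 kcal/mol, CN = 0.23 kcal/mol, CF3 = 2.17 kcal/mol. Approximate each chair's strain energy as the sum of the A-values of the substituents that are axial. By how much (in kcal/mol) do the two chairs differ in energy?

Chair I (amino axial, cyano equatorial, trifluoromethyl axial): E = 3.60 kcal/mol.
Chair II (amino equatorial, cyano axial, trifluoromethyl equatorial): E = 0.23 kcal/mol.
ΔE = 3.60 − 0.23 = 3.37 kcal/mol; chair II is more stable.

3.37 kcal/mol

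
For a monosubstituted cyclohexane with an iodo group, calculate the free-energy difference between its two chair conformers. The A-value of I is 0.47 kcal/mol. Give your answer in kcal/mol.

0.47 kcal/mol

A monosubstituted cyclohexane has one chair with the iodo group axial (E = A = 0.47 kcal/mol) and one with it equatorial (E = 0).
ΔE = 0.47 − 0 = 0.47 kcal/mol.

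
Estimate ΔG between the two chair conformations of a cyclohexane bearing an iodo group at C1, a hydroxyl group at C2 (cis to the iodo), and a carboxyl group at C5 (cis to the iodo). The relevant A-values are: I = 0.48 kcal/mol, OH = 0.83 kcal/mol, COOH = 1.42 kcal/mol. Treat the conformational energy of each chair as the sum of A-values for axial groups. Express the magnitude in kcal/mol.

Chair I (iodo axial, hydroxyl equatorial, carboxyl axial): E = 1.90 kcal/mol.
Chair II (iodo equatorial, hydroxyl axial, carboxyl equatorial): E = 0.83 kcal/mol.
ΔE = 1.90 − 0.83 = 1.07 kcal/mol; chair II is more stable.

1.07 kcal/mol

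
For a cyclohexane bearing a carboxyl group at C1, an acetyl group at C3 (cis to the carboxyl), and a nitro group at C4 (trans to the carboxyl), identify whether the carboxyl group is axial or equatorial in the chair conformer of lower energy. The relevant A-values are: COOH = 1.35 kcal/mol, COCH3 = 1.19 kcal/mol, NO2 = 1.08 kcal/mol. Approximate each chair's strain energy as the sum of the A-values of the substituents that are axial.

equatorial

Chair I (carboxyl axial, acetyl axial, nitro axial): E = 3.62 kcal/mol.
Chair II (carboxyl equatorial, acetyl equatorial, nitro equatorial): E = 0.00 kcal/mol.
Chair II is the more stable (lower-energy) conformer, and in that chair the carboxyl group is equatorial.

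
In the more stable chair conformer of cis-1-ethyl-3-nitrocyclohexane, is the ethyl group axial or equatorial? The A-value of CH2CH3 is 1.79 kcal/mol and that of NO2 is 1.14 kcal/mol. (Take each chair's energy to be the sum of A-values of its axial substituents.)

C1 and C3 have the same parity, so for the cis isomer the two substituents are e,e in one chair and a,a in the other.
Chair I (ethyl axial, nitro axial): E = 2.93 kcal/mol.
Chair II (ethyl equatorial, nitro equatorial): E = 0.00 kcal/mol.
Chair II is the more stable (lower-energy) conformer, and in that chair the ethyl group is equatorial.

equatorial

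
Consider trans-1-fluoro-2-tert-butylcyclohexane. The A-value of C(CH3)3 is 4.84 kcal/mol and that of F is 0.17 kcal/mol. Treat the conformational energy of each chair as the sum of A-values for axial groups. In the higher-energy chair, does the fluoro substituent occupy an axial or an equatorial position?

C1 and C2 have opposite parity, so for the trans isomer the two substituents are e,e in one chair and a,a in the other.
Chair I (tert-butyl axial, fluoro axial): E = 5.01 kcal/mol.
Chair II (tert-butyl equatorial, fluoro equatorial): E = 0.00 kcal/mol.
Chair I is the less stable (higher-energy) conformer, and in that chair the fluoro group is axial.

axial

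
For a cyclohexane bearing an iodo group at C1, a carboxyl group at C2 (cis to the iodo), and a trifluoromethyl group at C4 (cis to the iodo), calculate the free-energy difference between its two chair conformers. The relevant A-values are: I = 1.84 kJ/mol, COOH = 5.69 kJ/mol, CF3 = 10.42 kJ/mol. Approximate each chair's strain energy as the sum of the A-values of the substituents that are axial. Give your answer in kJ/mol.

14.27 kJ/mol

Chair I (iodo axial, carboxyl equatorial, trifluoromethyl equatorial): E = 1.84 kJ/mol.
Chair II (iodo equatorial, carboxyl axial, trifluoromethyl axial): E = 16.11 kJ/mol.
ΔE = 16.11 − 1.84 = 14.27 kJ/mol; chair I is more stable.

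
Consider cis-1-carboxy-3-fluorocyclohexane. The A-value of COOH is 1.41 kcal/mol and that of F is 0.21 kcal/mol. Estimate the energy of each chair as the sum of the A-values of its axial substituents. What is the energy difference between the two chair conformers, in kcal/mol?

1.62 kcal/mol

C1 and C3 have the same parity, so for the cis isomer the two substituents are e,e in one chair and a,a in the other.
Chair I (carboxyl axial, fluoro axial): E = 1.62 kcal/mol.
Chair II (carboxyl equatorial, fluoro equatorial): E = 0.00 kcal/mol.
ΔE = 1.62 − 0.00 = 1.62 kcal/mol; chair II is more stable.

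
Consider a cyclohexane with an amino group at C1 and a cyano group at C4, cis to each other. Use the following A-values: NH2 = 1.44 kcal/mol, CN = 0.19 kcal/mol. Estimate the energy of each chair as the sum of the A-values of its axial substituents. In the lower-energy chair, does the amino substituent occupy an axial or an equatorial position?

C1 and C4 have opposite parity, so for the cis isomer the two substituents are one axial and one equatorial in each chair.
Chair I (amino axial, cyano equatorial): E = 1.44 kcal/mol.
Chair II (amino equatorial, cyano axial): E = 0.19 kcal/mol.
Chair II is the more stable (lower-energy) conformer, and in that chair the amino group is equatorial.

equatorial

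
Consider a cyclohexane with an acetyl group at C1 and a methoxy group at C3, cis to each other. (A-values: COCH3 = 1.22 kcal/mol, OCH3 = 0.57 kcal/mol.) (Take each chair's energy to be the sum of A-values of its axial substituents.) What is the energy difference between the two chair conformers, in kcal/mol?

1.79 kcal/mol

C1 and C3 have the same parity, so for the cis isomer the two substituents are e,e in one chair and a,a in the other.
Chair I (acetyl axial, methoxy axial): E = 1.79 kcal/mol.
Chair II (acetyl equatorial, methoxy equatorial): E = 0.00 kcal/mol.
ΔE = 1.79 − 0.00 = 1.79 kcal/mol; chair II is more stable.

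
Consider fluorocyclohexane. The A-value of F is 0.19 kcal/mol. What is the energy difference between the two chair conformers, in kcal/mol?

0.19 kcal/mol

A monosubstituted cyclohexane has one chair with the fluoro group axial (E = A = 0.19 kcal/mol) and one with it equatorial (E = 0).
ΔE = 0.19 − 0 = 0.19 kcal/mol.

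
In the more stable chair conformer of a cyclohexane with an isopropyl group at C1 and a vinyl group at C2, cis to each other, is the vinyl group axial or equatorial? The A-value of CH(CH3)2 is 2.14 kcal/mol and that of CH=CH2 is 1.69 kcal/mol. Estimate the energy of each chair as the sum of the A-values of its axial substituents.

C1 and C2 have opposite parity, so for the cis isomer the two substituents are one axial and one equatorial in each chair.
Chair I (isopropyl axial, vinyl equatorial): E = 2.14 kcal/mol.
Chair II (isopropyl equatorial, vinyl axial): E = 1.69 kcal/mol.
Chair II is the more stable (lower-energy) conformer, and in that chair the vinyl group is axial.

axial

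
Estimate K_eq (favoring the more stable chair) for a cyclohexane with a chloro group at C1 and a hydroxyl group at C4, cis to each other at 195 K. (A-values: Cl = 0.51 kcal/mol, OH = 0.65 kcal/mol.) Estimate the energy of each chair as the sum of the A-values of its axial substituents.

K ≈ 1.44

C1 and C4 have opposite parity, so for the cis isomer the two substituents are one axial and one equatorial in each chair.
Chair I (chloro axial, hydroxyl equatorial): E = 0.51 kcal/mol; chair II (chloro equatorial, hydroxyl axial): E = 0.65 kcal/mol.
ΔG = 0.14 kcal/mol between the two chairs.
K = exp(ΔG/RT) with R = 1.987×10⁻³ kcal mol⁻¹ K⁻¹ and T = 195 K gives K ≈ 1.44.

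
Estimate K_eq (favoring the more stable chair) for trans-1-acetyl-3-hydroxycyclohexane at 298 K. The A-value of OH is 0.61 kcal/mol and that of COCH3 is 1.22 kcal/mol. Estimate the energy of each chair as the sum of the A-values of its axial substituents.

C1 and C3 have the same parity, so for the trans isomer the two substituents are one axial and one equatorial in each chair.
Chair I (hydroxyl axial, acetyl equatorial): E = 0.61 kcal/mol; chair II (hydroxyl equatorial, acetyl axial): E = 1.22 kcal/mol.
ΔG = 0.61 kcal/mol between the two chairs.
K = exp(ΔG/RT) with R = 1.987×10⁻³ kcal mol⁻¹ K⁻¹ and T = 298 K gives K ≈ 2.8.

K ≈ 2.80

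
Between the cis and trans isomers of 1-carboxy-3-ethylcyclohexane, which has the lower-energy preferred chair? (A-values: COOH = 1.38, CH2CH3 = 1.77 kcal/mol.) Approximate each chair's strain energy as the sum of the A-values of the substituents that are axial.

cis

At 1,3 positions (parity same): cis → (e,e or a,a); trans → (a,e or e,a).
Best chair for cis: E = 0.00 kcal/mol; best chair for trans: E = 1.38 kcal/mol.
The cis isomer is lower by 1.38 kcal/mol.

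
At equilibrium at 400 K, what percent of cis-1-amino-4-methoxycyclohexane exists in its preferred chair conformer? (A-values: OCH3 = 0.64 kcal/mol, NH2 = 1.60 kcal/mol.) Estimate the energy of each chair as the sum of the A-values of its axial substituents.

C1 and C4 have opposite parity, so for the cis isomer the two substituents are one axial and one equatorial in each chair.
Chair I (methoxy axial, amino equatorial): E = 0.64 kcal/mol; chair II (methoxy equatorial, amino axial): E = 1.60 kcal/mol.
ΔG = 0.96 kcal/mol between the two chairs.
K = exp(ΔG/RT) with R = 1.987×10⁻³ kcal mol⁻¹ K⁻¹ and T = 400 K gives K ≈ 3.35.
Fraction in the lower-energy chair = K/(K+1) = 77.0%.

77.0%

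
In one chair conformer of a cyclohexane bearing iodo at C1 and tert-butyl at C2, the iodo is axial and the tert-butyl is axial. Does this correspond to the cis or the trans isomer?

C1 and C2 have opposite parity, so their axial bonds point in opposite directions.
With opposite-parity carbons, two substituents on the same face are one axial and one equatorial; opposite faces give both axial or both equatorial.
Here the groups are axial/axial → opposite face → trans.

trans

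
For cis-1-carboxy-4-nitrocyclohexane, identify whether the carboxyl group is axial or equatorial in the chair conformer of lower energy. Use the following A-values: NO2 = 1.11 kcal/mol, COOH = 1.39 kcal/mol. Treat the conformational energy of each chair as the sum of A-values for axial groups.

equatorial

C1 and C4 have opposite parity, so for the cis isomer the two substituents are one axial and one equatorial in each chair.
Chair I (nitro axial, carboxyl equatorial): E = 1.11 kcal/mol.
Chair II (nitro equatorial, carboxyl axial): E = 1.39 kcal/mol.
Chair I is the more stable (lower-energy) conformer, and in that chair the carboxyl group is equatorial.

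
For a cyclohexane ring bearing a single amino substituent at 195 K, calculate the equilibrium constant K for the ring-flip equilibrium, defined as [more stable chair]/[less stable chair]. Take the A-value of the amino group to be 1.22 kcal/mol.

One chair has the amino group axial (E = 1.22 kcal/mol) and the other has it equatorial (E = 0).
ΔG = 1.22 kcal/mol between the two chairs.
K = exp(ΔG/RT) with R = 1.987×10⁻³ kcal mol⁻¹ K⁻¹ and T = 195 K gives K ≈ 23.3.

K ≈ 23.3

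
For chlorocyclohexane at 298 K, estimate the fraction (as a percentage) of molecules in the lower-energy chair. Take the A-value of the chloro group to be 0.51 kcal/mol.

70.3%

One chair has the chloro group axial (E = 0.51 kcal/mol) and the other has it equatorial (E = 0).
ΔG = 0.51 kcal/mol between the two chairs.
K = exp(ΔG/RT) with R = 1.987×10⁻³ kcal mol⁻¹ K⁻¹ and T = 298 K gives K ≈ 2.37.
Fraction in the lower-energy chair = K/(K+1) = 70.3%.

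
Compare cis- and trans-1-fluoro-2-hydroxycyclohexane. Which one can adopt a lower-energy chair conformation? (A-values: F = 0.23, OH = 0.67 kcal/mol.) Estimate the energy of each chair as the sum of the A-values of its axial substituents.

At 1,2 positions (parity opposite): cis → (a,e or e,a); trans → (e,e or a,a).
Best chair for cis: E = 0.23 kcal/mol; best chair for trans: E = 0.00 kcal/mol.
The trans isomer is lower by 0.23 kcal/mol.

trans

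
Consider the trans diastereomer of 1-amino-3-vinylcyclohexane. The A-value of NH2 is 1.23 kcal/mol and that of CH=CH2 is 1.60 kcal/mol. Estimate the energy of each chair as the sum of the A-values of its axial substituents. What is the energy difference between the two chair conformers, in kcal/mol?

0.37 kcal/mol

C1 and C3 have the same parity, so for the trans isomer the two substituents are one axial and one equatorial in each chair.
Chair I (amino axial, vinyl equatorial): E = 1.23 kcal/mol.
Chair II (amino equatorial, vinyl axial): E = 1.60 kcal/mol.
ΔE = 1.60 − 1.23 = 0.37 kcal/mol; chair I is more stable.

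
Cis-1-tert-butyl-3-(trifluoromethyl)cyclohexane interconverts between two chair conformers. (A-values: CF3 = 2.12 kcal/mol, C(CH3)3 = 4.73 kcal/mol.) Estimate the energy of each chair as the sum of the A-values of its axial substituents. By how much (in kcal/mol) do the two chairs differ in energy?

6.85 kcal/mol

C1 and C3 have the same parity, so for the cis isomer the two substituents are e,e in one chair and a,a in the other.
Chair I (trifluoromethyl axial, tert-butyl axial): E = 6.85 kcal/mol.
Chair II (trifluoromethyl equatorial, tert-butyl equatorial): E = 0.00 kcal/mol.
ΔE = 6.85 − 0.00 = 6.85 kcal/mol; chair II is more stable.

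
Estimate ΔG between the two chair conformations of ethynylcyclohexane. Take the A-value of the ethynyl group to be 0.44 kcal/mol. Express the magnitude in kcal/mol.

A monosubstituted cyclohexane has one chair with the ethynyl group axial (E = A = 0.44 kcal/mol) and one with it equatorial (E = 0).
ΔE = 0.44 − 0 = 0.44 kcal/mol.

0.44 kcal/mol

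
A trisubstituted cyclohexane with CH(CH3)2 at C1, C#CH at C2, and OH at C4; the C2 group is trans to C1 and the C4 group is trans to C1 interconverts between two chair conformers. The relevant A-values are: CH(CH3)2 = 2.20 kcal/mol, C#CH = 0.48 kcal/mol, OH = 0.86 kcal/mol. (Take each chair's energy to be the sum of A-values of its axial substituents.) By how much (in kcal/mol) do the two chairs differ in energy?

Chair I (isopropyl axial, ethynyl axial, hydroxyl axial): E = 3.54 kcal/mol.
Chair II (isopropyl equatorial, ethynyl equatorial, hydroxyl equatorial): E = 0.00 kcal/mol.
ΔE = 3.54 − 0.00 = 3.54 kcal/mol; chair II is more stable.

3.54 kcal/mol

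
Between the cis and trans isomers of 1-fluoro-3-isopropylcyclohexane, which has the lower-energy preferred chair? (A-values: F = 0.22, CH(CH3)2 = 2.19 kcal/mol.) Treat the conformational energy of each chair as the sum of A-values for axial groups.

At 1,3 positions (parity same): cis → (e,e or a,a); trans → (a,e or e,a).
Best chair for cis: E = 0.00 kcal/mol; best chair for trans: E = 0.22 kcal/mol.
The cis isomer is lower by 0.22 kcal/mol.

cis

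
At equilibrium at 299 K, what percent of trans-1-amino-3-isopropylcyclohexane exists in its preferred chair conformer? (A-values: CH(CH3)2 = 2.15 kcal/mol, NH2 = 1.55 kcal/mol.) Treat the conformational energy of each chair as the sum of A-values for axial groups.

C1 and C3 have the same parity, so for the trans isomer the two substituents are one axial and one equatorial in each chair.
Chair I (isopropyl axial, amino equatorial): E = 2.15 kcal/mol; chair II (isopropyl equatorial, amino axial): E = 1.55 kcal/mol.
ΔG = 0.60 kcal/mol between the two chairs.
K = exp(ΔG/RT) with R = 1.987×10⁻³ kcal mol⁻¹ K⁻¹ and T = 299 K gives K ≈ 2.75.
Fraction in the lower-energy chair = K/(K+1) = 73.3%.

73.3%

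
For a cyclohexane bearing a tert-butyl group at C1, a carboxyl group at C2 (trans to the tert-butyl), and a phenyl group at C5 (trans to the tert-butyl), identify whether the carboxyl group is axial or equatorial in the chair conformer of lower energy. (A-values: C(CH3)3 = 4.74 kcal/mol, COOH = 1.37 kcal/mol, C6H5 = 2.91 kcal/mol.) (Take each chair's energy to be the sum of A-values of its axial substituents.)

Chair I (tert-butyl axial, carboxyl axial, phenyl equatorial): E = 6.11 kcal/mol.
Chair II (tert-butyl equatorial, carboxyl equatorial, phenyl axial): E = 2.91 kcal/mol.
Chair II is the more stable (lower-energy) conformer, and in that chair the carboxyl group is equatorial.

equatorial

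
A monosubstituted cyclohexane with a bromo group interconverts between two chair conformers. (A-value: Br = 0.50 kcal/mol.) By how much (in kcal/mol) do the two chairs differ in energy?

A monosubstituted cyclohexane has one chair with the bromo group axial (E = A = 0.50 kcal/mol) and one with it equatorial (E = 0).
ΔE = 0.50 − 0 = 0.50 kcal/mol.

0.50 kcal/mol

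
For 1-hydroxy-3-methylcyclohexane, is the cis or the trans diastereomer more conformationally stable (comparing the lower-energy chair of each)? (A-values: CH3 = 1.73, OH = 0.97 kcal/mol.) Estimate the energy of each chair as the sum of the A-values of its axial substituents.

cis

At 1,3 positions (parity same): cis → (e,e or a,a); trans → (a,e or e,a).
Best chair for cis: E = 0.00 kcal/mol; best chair for trans: E = 0.97 kcal/mol.
The cis isomer is lower by 0.97 kcal/mol.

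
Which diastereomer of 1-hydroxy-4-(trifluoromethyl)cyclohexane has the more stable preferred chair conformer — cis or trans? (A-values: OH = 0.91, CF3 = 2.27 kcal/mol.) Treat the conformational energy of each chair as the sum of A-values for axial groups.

At 1,4 positions (parity opposite): cis → (a,e or e,a); trans → (e,e or a,a).
Best chair for cis: E = 0.91 kcal/mol; best chair for trans: E = 0.00 kcal/mol.
The trans isomer is lower by 0.91 kcal/mol.

trans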